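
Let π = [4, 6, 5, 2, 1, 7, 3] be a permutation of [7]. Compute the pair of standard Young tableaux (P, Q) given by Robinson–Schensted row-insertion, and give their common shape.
P = [1, 3, 7] / [2, 5] / [4] / [6];  Q = [1, 2, 6] / [3, 7] / [4] / [5];  common shape = (3, 2, 1, 1)

Row-insert the values π_1, π_2, … into P one at a time, bumping the leftmost entry strictly greater than the inserted value down to the next row. The recording tableau Q records, in position (i, j), the step at which that cell was added to P.
  Insert 4 (step 1): P = [4];  Q = [1]
  Insert 6 (step 2): P = [4, 6];  Q = [1, 2]
  Insert 5 (step 3): P = [4, 5] / [6];  Q = [1, 2] / [3]
  Insert 2 (step 4): P = [2, 5] / [4] / [6];  Q = [1, 2] / [3] / [4]
  Insert 1 (step 5): P = [1, 5] / [2] / [4] / [6];  Q = [1, 2] / [3] / [4] / [5]
  Insert 7 (step 6): P = [1, 5, 7] / [2] / [4] / [6];  Q = [1, 2, 6] / [3] / [4] / [5]
  Insert 3 (step 7): P = [1, 3, 7] / [2, 5] / [4] / [6];  Q = [1, 2, 6] / [3, 7] / [4] / [5]
Final shape: (3, 2, 1, 1).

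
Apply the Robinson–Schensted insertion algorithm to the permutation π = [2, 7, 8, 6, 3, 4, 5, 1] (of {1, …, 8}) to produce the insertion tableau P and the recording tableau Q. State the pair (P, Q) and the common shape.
P = [1, 3, 4, 5] / [2, 8] / [6] / [7];  Q = [1, 2, 3, 7] / [4, 6] / [5] / [8];  common shape = (4, 2, 1, 1)

Row-insert the values π_1, π_2, … into P one at a time, bumping the leftmost entry strictly greater than the inserted value down to the next row. The recording tableau Q records, in position (i, j), the step at which that cell was added to P.
  Insert 2 (step 1): P = [2];  Q = [1]
  Insert 7 (step 2): P = [2, 7];  Q = [1, 2]
  Insert 8 (step 3): P = [2, 7, 8];  Q = [1, 2, 3]
  Insert 6 (step 4): P = [2, 6, 8] / [7];  Q = [1, 2, 3] / [4]
  Insert 3 (step 5): P = [2, 3, 8] / [6] / [7];  Q = [1, 2, 3] / [4] / [5]
  Insert 4 (step 6): P = [2, 3, 4] / [6, 8] / [7];  Q = [1, 2, 3] / [4, 6] / [5]
  Insert 5 (step 7): P = [2, 3, 4, 5] / [6, 8] / [7];  Q = [1, 2, 3, 7] / [4, 6] / [5]
  Insert 1 (step 8): P = [1, 3, 4, 5] / [2, 8] / [6] / [7];  Q = [1, 2, 3, 7] / [4, 6] / [5] / [8]
Final shape: (4, 2, 1, 1).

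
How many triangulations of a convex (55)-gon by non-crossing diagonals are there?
C_53 = 116157871455782434250553845880

These polygon triangulations are counted by the Catalan number C_n = (1/(n + 1)) · C(2n, n). For n = 53: C_53 = (1/54) · C(106, 53) = 6272525058612251449529907677520/54 = 116157871455782434250553845880.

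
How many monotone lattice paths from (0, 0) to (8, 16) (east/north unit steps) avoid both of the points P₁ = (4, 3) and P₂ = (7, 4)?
Number of paths = 649701

Inclusion–exclusion. Total paths: C(24, 8) = 735471. Through P₁: C(7, 4)·C(17, 4) = 83300. Through P₂: C(11, 7)·C(13, 1) = 4290. Since P₁ is strictly southwest of P₂, a monotone path through both must visit P₁ then P₂; paths through both = C(7, 4)·C(4, 3)·C(13, 1) = 1820. Avoid both = 735471 − 83300 − 4290 + 1820 = 649701.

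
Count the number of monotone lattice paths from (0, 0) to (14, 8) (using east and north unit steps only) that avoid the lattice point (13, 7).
Number of paths = 164730

Total paths from (0, 0) to (14, 8): C(22, 14) = 319770. Paths through (13, 7): (paths (0, 0) → (13, 7)) × (paths (13, 7) → (14, 8)) = C(20, 13) · C(2, 1) = 77520 · 2 = 155040. Avoidance count = 319770 − 155040 = 164730.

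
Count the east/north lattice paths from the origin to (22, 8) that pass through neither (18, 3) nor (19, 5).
Number of paths = 4915065

Inclusion–exclusion. Total paths: C(30, 22) = 5852925. Through P₁: C(21, 18)·C(9, 4) = 167580. Through P₂: C(24, 19)·C(6, 3) = 850080. Since P₁ is strictly southwest of P₂, a monotone path through both must visit P₁ then P₂; paths through both = C(21, 18)·C(3, 1)·C(6, 3) = 79800. Avoid both = 5852925 − 167580 − 850080 + 79800 = 4915065.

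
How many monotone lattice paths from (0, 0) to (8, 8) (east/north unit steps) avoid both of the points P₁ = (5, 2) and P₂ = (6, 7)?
Number of paths = 6336

Inclusion–exclusion. Total paths: C(16, 8) = 12870. Through P₁: C(7, 5)·C(9, 3) = 1764. Through P₂: C(13, 6)·C(3, 2) = 5148. Since P₁ is strictly southwest of P₂, a monotone path through both must visit P₁ then P₂; paths through both = C(7, 5)·C(6, 1)·C(3, 2) = 378. Avoid both = 12870 − 1764 − 5148 + 378 = 6336.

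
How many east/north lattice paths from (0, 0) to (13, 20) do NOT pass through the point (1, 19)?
Number of paths = 573166180

Total paths from (0, 0) to (13, 20): C(33, 13) = 573166440. Paths through (1, 19): (paths (0, 0) → (1, 19)) × (paths (1, 19) → (13, 20)) = C(20, 1) · C(13, 12) = 20 · 13 = 260. Avoidance count = 573166440 − 260 = 573166180.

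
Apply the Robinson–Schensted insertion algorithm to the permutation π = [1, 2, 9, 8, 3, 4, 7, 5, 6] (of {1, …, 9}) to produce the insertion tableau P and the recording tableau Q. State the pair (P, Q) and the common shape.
P = [1, 2, 3, 4, 5, 6] / [7] / [8] / [9];  Q = [1, 2, 3, 6, 7, 9] / [4] / [5] / [8];  common shape = (6, 1, 1, 1)

Row-insert the values π_1, π_2, … into P one at a time, bumping the leftmost entry strictly greater than the inserted value down to the next row. The recording tableau Q records, in position (i, j), the step at which that cell was added to P.
  Insert 1 (step 1): P = [1];  Q = [1]
  Insert 2 (step 2): P = [1, 2];  Q = [1, 2]
  Insert 9 (step 3): P = [1, 2, 9];  Q = [1, 2, 3]
  Insert 8 (step 4): P = [1, 2, 8] / [9];  Q = [1, 2, 3] / [4]
  Insert 3 (step 5): P = [1, 2, 3] / [8] / [9];  Q = [1, 2, 3] / [4] / [5]
  Insert 4 (step 6): P = [1, 2, 3, 4] / [8] / [9];  Q = [1, 2, 3, 6] / [4] / [5]
  Insert 7 (step 7): P = [1, 2, 3, 4, 7] / [8] / [9];  Q = [1, 2, 3, 6, 7] / [4] / [5]
  Insert 5 (step 8): P = [1, 2, 3, 4, 5] / [7] / [8] / [9];  Q = [1, 2, 3, 6, 7] / [4] / [5] / [8]
  Insert 6 (step 9): P = [1, 2, 3, 4, 5, 6] / [7] / [8] / [9];  Q = [1, 2, 3, 6, 7, 9] / [4] / [5] / [8]
Final shape: (6, 1, 1, 1).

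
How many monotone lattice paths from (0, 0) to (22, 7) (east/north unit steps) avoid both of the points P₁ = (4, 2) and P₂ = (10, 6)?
Number of paths = 992891

Inclusion–exclusion. Total paths: C(29, 22) = 1560780. Through P₁: C(6, 4)·C(23, 18) = 504735. Through P₂: C(16, 10)·C(13, 12) = 104104. Since P₁ is strictly southwest of P₂, a monotone path through both must visit P₁ then P₂; paths through both = C(6, 4)·C(10, 6)·C(13, 12) = 40950. Avoid both = 1560780 − 504735 − 104104 + 40950 = 992891.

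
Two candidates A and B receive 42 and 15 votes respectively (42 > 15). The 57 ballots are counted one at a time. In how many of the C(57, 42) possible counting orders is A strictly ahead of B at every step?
Strict-lead orderings = 10448517534840

Total orderings of the 57 votes with 42 for A: C(57, 42) = 22057981462440. By the Bertrand ballot formula (Cycle Lemma / reflection principle), the number of orderings in which A is strictly ahead of B throughout is (p − q)/(p + q) · C(p + q, p) = (42 − 15)/(42 + 15) · 22057981462440 = 10448517534840.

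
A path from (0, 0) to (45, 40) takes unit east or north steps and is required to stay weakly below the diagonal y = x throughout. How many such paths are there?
Number of paths = 376477813320517355883660

By the reflection principle (André's argument), the number of monotone paths to (45, 40) with n ≤ m that never go above y = x is C(85, 45) − C(85, 46) = 2886329902123966395108060 − 2509852088803449039224400 = 376477813320517355883660.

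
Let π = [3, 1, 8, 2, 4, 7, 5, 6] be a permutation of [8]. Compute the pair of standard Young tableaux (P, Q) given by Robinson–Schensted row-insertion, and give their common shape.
P = [1, 2, 4, 5, 6] / [3, 7] / [8];  Q = [1, 3, 5, 6, 8] / [2, 4] / [7];  common shape = (5, 2, 1)

Row-insert the values π_1, π_2, … into P one at a time, bumping the leftmost entry strictly greater than the inserted value down to the next row. The recording tableau Q records, in position (i, j), the step at which that cell was added to P.
  Insert 3 (step 1): P = [3];  Q = [1]
  Insert 1 (step 2): P = [1] / [3];  Q = [1] / [2]
  Insert 8 (step 3): P = [1, 8] / [3];  Q = [1, 3] / [2]
  Insert 2 (step 4): P = [1, 2] / [3, 8];  Q = [1, 3] / [2, 4]
  Insert 4 (step 5): P = [1, 2, 4] / [3, 8];  Q = [1, 3, 5] / [2, 4]
  Insert 7 (step 6): P = [1, 2, 4, 7] / [3, 8];  Q = [1, 3, 5, 6] / [2, 4]
  Insert 5 (step 7): P = [1, 2, 4, 5] / [3, 7] / [8];  Q = [1, 3, 5, 6] / [2, 4] / [7]
  Insert 6 (step 8): P = [1, 2, 4, 5, 6] / [3, 7] / [8];  Q = [1, 3, 5, 6, 8] / [2, 4] / [7]
Final shape: (5, 2, 1).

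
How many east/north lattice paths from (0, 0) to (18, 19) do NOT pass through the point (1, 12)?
Number of paths = 17668132548

Total paths from (0, 0) to (18, 19): C(37, 18) = 17672631900. Paths through (1, 12): (paths (0, 0) → (1, 12)) × (paths (1, 12) → (18, 19)) = C(13, 1) · C(24, 17) = 13 · 346104 = 4499352. Avoidance count = 17672631900 − 4499352 = 17668132548.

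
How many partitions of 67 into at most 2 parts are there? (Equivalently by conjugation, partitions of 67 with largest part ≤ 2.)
p(67, parts ≤ 2) = 34

Use the recurrence p(n, m) = p(n, m−1) + p(n−m, m): either the largest part is < m (count p(n, m−1)) or the largest part is exactly m (remove one copy of m, count p(n−m, m)). With p(0, ·) = 1 this gives p(67, parts ≤ 2) = 34. (By conjugating Young diagrams, this also counts partitions of 67 into at most 2 parts.)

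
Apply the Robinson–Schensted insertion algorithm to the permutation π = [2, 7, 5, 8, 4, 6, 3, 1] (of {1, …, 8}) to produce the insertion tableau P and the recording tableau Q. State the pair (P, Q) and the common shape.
P = [1, 3, 6] / [2, 8] / [4] / [5] / [7];  Q = [1, 2, 4] / [3, 6] / [5] / [7] / [8];  common shape = (3, 2, 1, 1, 1)

Row-insert the values π_1, π_2, … into P one at a time, bumping the leftmost entry strictly greater than the inserted value down to the next row. The recording tableau Q records, in position (i, j), the step at which that cell was added to P.
  Insert 2 (step 1): P = [2];  Q = [1]
  Insert 7 (step 2): P = [2, 7];  Q = [1, 2]
  Insert 5 (step 3): P = [2, 5] / [7];  Q = [1, 2] / [3]
  Insert 8 (step 4): P = [2, 5, 8] / [7];  Q = [1, 2, 4] / [3]
  Insert 4 (step 5): P = [2, 4, 8] / [5] / [7];  Q = [1, 2, 4] / [3] / [5]
  Insert 6 (step 6): P = [2, 4, 6] / [5, 8] / [7];  Q = [1, 2, 4] / [3, 6] / [5]
  Insert 3 (step 7): P = [2, 3, 6] / [4, 8] / [5] / [7];  Q = [1, 2, 4] / [3, 6] / [5] / [7]
  Insert 1 (step 8): P = [1, 3, 6] / [2, 8] / [4] / [5] / [7];  Q = [1, 2, 4] / [3, 6] / [5] / [7] / [8]
Final shape: (3, 2, 1, 1, 1).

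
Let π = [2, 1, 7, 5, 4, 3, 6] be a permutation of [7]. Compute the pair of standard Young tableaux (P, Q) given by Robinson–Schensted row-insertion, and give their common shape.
P = [1, 3, 6] / [2, 4] / [5] / [7];  Q = [1, 3, 7] / [2, 4] / [5] / [6];  common shape = (3, 2, 1, 1)

Row-insert the values π_1, π_2, … into P one at a time, bumping the leftmost entry strictly greater than the inserted value down to the next row. The recording tableau Q records, in position (i, j), the step at which that cell was added to P.
  Insert 2 (step 1): P = [2];  Q = [1]
  Insert 1 (step 2): P = [1] / [2];  Q = [1] / [2]
  Insert 7 (step 3): P = [1, 7] / [2];  Q = [1, 3] / [2]
  Insert 5 (step 4): P = [1, 5] / [2, 7];  Q = [1, 3] / [2, 4]
  Insert 4 (step 5): P = [1, 4] / [2, 5] / [7];  Q = [1, 3] / [2, 4] / [5]
  Insert 3 (step 6): P = [1, 3] / [2, 4] / [5] / [7];  Q = [1, 3] / [2, 4] / [5] / [6]
  Insert 6 (step 7): P = [1, 3, 6] / [2, 4] / [5] / [7];  Q = [1, 3, 7] / [2, 4] / [5] / [6]
Final shape: (3, 2, 1, 1).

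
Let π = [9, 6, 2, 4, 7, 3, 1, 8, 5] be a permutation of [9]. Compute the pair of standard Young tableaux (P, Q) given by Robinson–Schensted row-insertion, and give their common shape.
P = [1, 3, 5, 8] / [2, 7] / [4] / [6] / [9];  Q = [1, 4, 5, 8] / [2, 9] / [3] / [6] / [7];  common shape = (4, 2, 1, 1, 1)

Row-insert the values π_1, π_2, … into P one at a time, bumping the leftmost entry strictly greater than the inserted value down to the next row. The recording tableau Q records, in position (i, j), the step at which that cell was added to P.
  Insert 9 (step 1): P = [9];  Q = [1]
  Insert 6 (step 2): P = [6] / [9];  Q = [1] / [2]
  Insert 2 (step 3): P = [2] / [6] / [9];  Q = [1] / [2] / [3]
  Insert 4 (step 4): P = [2, 4] / [6] / [9];  Q = [1, 4] / [2] / [3]
  Insert 7 (step 5): P = [2, 4, 7] / [6] / [9];  Q = [1, 4, 5] / [2] / [3]
  Insert 3 (step 6): P = [2, 3, 7] / [4] / [6] / [9];  Q = [1, 4, 5] / [2] / [3] / [6]
  Insert 1 (step 7): P = [1, 3, 7] / [2] / [4] / [6] / [9];  Q = [1, 4, 5] / [2] / [3] / [6] / [7]
  Insert 8 (step 8): P = [1, 3, 7, 8] / [2] / [4] / [6] / [9];  Q = [1, 4, 5, 8] / [2] / [3] / [6] / [7]
  Insert 5 (step 9): P = [1, 3, 5, 8] / [2, 7] / [4] / [6] / [9];  Q = [1, 4, 5, 8] / [2, 9] / [3] / [6] / [7]
Final shape: (4, 2, 1, 1, 1).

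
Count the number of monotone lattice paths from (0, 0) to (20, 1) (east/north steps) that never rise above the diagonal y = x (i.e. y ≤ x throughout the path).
Number of paths = 20

By the reflection principle (André's argument), the number of monotone paths to (20, 1) with n ≤ m that never go above y = x is C(21, 20) − C(21, 21) = 21 − 1 = 20.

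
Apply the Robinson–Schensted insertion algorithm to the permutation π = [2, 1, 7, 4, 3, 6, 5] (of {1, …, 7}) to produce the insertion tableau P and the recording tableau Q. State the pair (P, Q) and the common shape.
P = [1, 3, 5] / [2, 4, 6] / [7];  Q = [1, 3, 6] / [2, 4, 7] / [5];  common shape = (3, 3, 1)

Row-insert the values π_1, π_2, … into P one at a time, bumping the leftmost entry strictly greater than the inserted value down to the next row. The recording tableau Q records, in position (i, j), the step at which that cell was added to P.
  Insert 2 (step 1): P = [2];  Q = [1]
  Insert 1 (step 2): P = [1] / [2];  Q = [1] / [2]
  Insert 7 (step 3): P = [1, 7] / [2];  Q = [1, 3] / [2]
  Insert 4 (step 4): P = [1, 4] / [2, 7];  Q = [1, 3] / [2, 4]
  Insert 3 (step 5): P = [1, 3] / [2, 4] / [7];  Q = [1, 3] / [2, 4] / [5]
  Insert 6 (step 6): P = [1, 3, 6] / [2, 4] / [7];  Q = [1, 3, 6] / [2, 4] / [5]
  Insert 5 (step 7): P = [1, 3, 5] / [2, 4, 6] / [7];  Q = [1, 3, 6] / [2, 4, 7] / [5]
Final shape: (3, 3, 1).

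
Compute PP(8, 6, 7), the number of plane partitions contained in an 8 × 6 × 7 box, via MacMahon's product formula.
PP(8, 6, 7) = 19702998159210080

Evaluate the triple product over i = 1..8, j = 1..6, k = 1..7. The factors are (2/1) · (3/2) · (4/3) · (5/4) · (6/5) · (7/6) · (8/7) · (3/2) · … (336 factors total). The numerators and denominators telescope so the product is an integer; carrying out the multiplication exactly gives PP(8, 6, 7) = 19702998159210080.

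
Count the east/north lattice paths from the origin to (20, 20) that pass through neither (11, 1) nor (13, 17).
Number of paths = 123392684340

Inclusion–exclusion. Total paths: C(40, 20) = 137846528820. Through P₁: C(12, 11)·C(28, 9) = 82882800. Through P₂: C(30, 13)·C(10, 7) = 14371182000. Since P₁ is strictly southwest of P₂, a monotone path through both must visit P₁ then P₂; paths through both = C(12, 11)·C(18, 2)·C(10, 7) = 220320. Avoid both = 137846528820 − 82882800 − 14371182000 + 220320 = 123392684340.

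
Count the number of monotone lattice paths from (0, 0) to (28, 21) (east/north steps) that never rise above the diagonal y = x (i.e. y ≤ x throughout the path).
Number of paths = 10772391370048

By the reflection principle (André's argument), the number of monotone paths to (28, 21) with n ≤ m that never go above y = x is C(49, 28) − C(49, 29) = 39049918716424 − 28277527346376 = 10772391370048.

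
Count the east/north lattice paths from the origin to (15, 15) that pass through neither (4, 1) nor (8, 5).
Number of paths = 114607744

Inclusion–exclusion. Total paths: C(30, 15) = 155117520. Through P₁: C(5, 4)·C(25, 11) = 22287000. Through P₂: C(13, 8)·C(17, 7) = 25029576. Since P₁ is strictly southwest of P₂, a monotone path through both must visit P₁ then P₂; paths through both = C(5, 4)·C(8, 4)·C(17, 7) = 6806800. Avoid both = 155117520 − 22287000 − 25029576 + 6806800 = 114607744.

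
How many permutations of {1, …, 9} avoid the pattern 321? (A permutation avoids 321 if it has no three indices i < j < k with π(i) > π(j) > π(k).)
C_9 = 4862

These 321-avoiding permutations are counted by the Catalan number C_n = (1/(n + 1)) · C(2n, n). For n = 9: C_9 = (1/10) · C(18, 9) = 48620/10 = 4862.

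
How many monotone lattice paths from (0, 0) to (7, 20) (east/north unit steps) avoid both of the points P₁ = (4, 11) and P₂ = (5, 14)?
Number of paths = 415026

Inclusion–exclusion. Total paths: C(27, 7) = 888030. Through P₁: C(15, 4)·C(12, 3) = 300300. Through P₂: C(19, 5)·C(8, 2) = 325584. Since P₁ is strictly southwest of P₂, a monotone path through both must visit P₁ then P₂; paths through both = C(15, 4)·C(4, 1)·C(8, 2) = 152880. Avoid both = 888030 − 300300 − 325584 + 152880 = 415026.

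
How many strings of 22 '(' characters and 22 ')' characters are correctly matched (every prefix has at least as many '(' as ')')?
C_22 = 91482563640

These balanced parentheses are counted by the Catalan number C_n = (1/(n + 1)) · C(2n, n). For n = 22: C_22 = (1/23) · C(44, 22) = 2104098963720/23 = 91482563640.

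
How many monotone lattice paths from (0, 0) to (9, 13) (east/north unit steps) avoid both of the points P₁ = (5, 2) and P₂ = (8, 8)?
Number of paths = 402119

Inclusion–exclusion. Total paths: C(22, 9) = 497420. Through P₁: C(7, 5)·C(15, 4) = 28665. Through P₂: C(16, 8)·C(6, 1) = 77220. Since P₁ is strictly southwest of P₂, a monotone path through both must visit P₁ then P₂; paths through both = C(7, 5)·C(9, 3)·C(6, 1) = 10584. Avoid both = 497420 − 28665 − 77220 + 10584 = 402119.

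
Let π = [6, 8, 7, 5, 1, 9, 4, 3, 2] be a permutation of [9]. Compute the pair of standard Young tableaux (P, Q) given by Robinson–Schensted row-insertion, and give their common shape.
P = [1, 2, 9] / [3, 7] / [4] / [5] / [6] / [8];  Q = [1, 2, 6] / [3, 7] / [4] / [5] / [8] / [9];  common shape = (3, 2, 1, 1, 1, 1)

Row-insert the values π_1, π_2, … into P one at a time, bumping the leftmost entry strictly greater than the inserted value down to the next row. The recording tableau Q records, in position (i, j), the step at which that cell was added to P.
  Insert 6 (step 1): P = [6];  Q = [1]
  Insert 8 (step 2): P = [6, 8];  Q = [1, 2]
  Insert 7 (step 3): P = [6, 7] / [8];  Q = [1, 2] / [3]
  Insert 5 (step 4): P = [5, 7] / [6] / [8];  Q = [1, 2] / [3] / [4]
  Insert 1 (step 5): P = [1, 7] / [5] / [6] / [8];  Q = [1, 2] / [3] / [4] / [5]
  Insert 9 (step 6): P = [1, 7, 9] / [5] / [6] / [8];  Q = [1, 2, 6] / [3] / [4] / [5]
  Insert 4 (step 7): P = [1, 4, 9] / [5, 7] / [6] / [8];  Q = [1, 2, 6] / [3, 7] / [4] / [5]
  Insert 3 (step 8): P = [1, 3, 9] / [4, 7] / [5] / [6] / [8];  Q = [1, 2, 6] / [3, 7] / [4] / [5] / [8]
  Insert 2 (step 9): P = [1, 2, 9] / [3, 7] / [4] / [5] / [6] / [8];  Q = [1, 2, 6] / [3, 7] / [4] / [5] / [8] / [9]
Final shape: (3, 2, 1, 1, 1, 1).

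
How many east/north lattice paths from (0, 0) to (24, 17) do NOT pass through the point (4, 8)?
Number of paths = 146627052975

Total paths from (0, 0) to (24, 17): C(41, 24) = 151584480450. Paths through (4, 8): (paths (0, 0) → (4, 8)) × (paths (4, 8) → (24, 17)) = C(12, 4) · C(29, 20) = 495 · 10015005 = 4957427475. Avoidance count = 151584480450 − 4957427475 = 146627052975.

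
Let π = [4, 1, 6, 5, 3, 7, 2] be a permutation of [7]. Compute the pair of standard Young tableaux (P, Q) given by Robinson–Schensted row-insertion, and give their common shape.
P = [1, 2, 7] / [3, 5] / [4] / [6];  Q = [1, 3, 6] / [2, 4] / [5] / [7];  common shape = (3, 2, 1, 1)

Row-insert the values π_1, π_2, … into P one at a time, bumping the leftmost entry strictly greater than the inserted value down to the next row. The recording tableau Q records, in position (i, j), the step at which that cell was added to P.
  Insert 4 (step 1): P = [4];  Q = [1]
  Insert 1 (step 2): P = [1] / [4];  Q = [1] / [2]
  Insert 6 (step 3): P = [1, 6] / [4];  Q = [1, 3] / [2]
  Insert 5 (step 4): P = [1, 5] / [4, 6];  Q = [1, 3] / [2, 4]
  Insert 3 (step 5): P = [1, 3] / [4, 5] / [6];  Q = [1, 3] / [2, 4] / [5]
  Insert 7 (step 6): P = [1, 3, 7] / [4, 5] / [6];  Q = [1, 3, 6] / [2, 4] / [5]
  Insert 2 (step 7): P = [1, 2, 7] / [3, 5] / [4] / [6];  Q = [1, 3, 6] / [2, 4] / [5] / [7]
Final shape: (3, 2, 1, 1).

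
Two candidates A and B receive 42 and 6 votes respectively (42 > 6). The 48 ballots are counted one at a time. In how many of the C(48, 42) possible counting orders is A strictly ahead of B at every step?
Strict-lead orderings = 9203634

Total orderings of the 48 votes with 42 for A: C(48, 42) = 12271512. By the Bertrand ballot formula (Cycle Lemma / reflection principle), the number of orderings in which A is strictly ahead of B throughout is (p − q)/(p + q) · C(p + q, p) = (42 − 6)/(42 + 6) · 12271512 = 9203634.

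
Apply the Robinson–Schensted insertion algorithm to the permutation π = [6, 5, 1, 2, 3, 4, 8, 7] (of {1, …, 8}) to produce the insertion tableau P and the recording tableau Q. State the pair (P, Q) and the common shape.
P = [1, 2, 3, 4, 7] / [5, 8] / [6];  Q = [1, 4, 5, 6, 7] / [2, 8] / [3];  common shape = (5, 2, 1)

Row-insert the values π_1, π_2, … into P one at a time, bumping the leftmost entry strictly greater than the inserted value down to the next row. The recording tableau Q records, in position (i, j), the step at which that cell was added to P.
  Insert 6 (step 1): P = [6];  Q = [1]
  Insert 5 (step 2): P = [5] / [6];  Q = [1] / [2]
  Insert 1 (step 3): P = [1] / [5] / [6];  Q = [1] / [2] / [3]
  Insert 2 (step 4): P = [1, 2] / [5] / [6];  Q = [1, 4] / [2] / [3]
  Insert 3 (step 5): P = [1, 2, 3] / [5] / [6];  Q = [1, 4, 5] / [2] / [3]
  Insert 4 (step 6): P = [1, 2, 3, 4] / [5] / [6];  Q = [1, 4, 5, 6] / [2] / [3]
  Insert 8 (step 7): P = [1, 2, 3, 4, 8] / [5] / [6];  Q = [1, 4, 5, 6, 7] / [2] / [3]
  Insert 7 (step 8): P = [1, 2, 3, 4, 7] / [5, 8] / [6];  Q = [1, 4, 5, 6, 7] / [2, 8] / [3]
Final shape: (5, 2, 1).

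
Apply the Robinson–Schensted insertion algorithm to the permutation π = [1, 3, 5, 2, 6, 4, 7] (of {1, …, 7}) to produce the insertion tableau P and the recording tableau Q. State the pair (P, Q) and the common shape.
P = [1, 2, 4, 6, 7] / [3, 5];  Q = [1, 2, 3, 5, 7] / [4, 6];  common shape = (5, 2)

Row-insert the values π_1, π_2, … into P one at a time, bumping the leftmost entry strictly greater than the inserted value down to the next row. The recording tableau Q records, in position (i, j), the step at which that cell was added to P.
  Insert 1 (step 1): P = [1];  Q = [1]
  Insert 3 (step 2): P = [1, 3];  Q = [1, 2]
  Insert 5 (step 3): P = [1, 3, 5];  Q = [1, 2, 3]
  Insert 2 (step 4): P = [1, 2, 5] / [3];  Q = [1, 2, 3] / [4]
  Insert 6 (step 5): P = [1, 2, 5, 6] / [3];  Q = [1, 2, 3, 5] / [4]
  Insert 4 (step 6): P = [1, 2, 4, 6] / [3, 5];  Q = [1, 2, 3, 5] / [4, 6]
  Insert 7 (step 7): P = [1, 2, 4, 6, 7] / [3, 5];  Q = [1, 2, 3, 5, 7] / [4, 6]
Final shape: (5, 2).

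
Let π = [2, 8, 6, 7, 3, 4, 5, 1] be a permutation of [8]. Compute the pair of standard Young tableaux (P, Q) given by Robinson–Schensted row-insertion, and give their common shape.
P = [1, 3, 4, 5] / [2, 7] / [6] / [8];  Q = [1, 2, 4, 7] / [3, 6] / [5] / [8];  common shape = (4, 2, 1, 1)

Row-insert the values π_1, π_2, … into P one at a time, bumping the leftmost entry strictly greater than the inserted value down to the next row. The recording tableau Q records, in position (i, j), the step at which that cell was added to P.
  Insert 2 (step 1): P = [2];  Q = [1]
  Insert 8 (step 2): P = [2, 8];  Q = [1, 2]
  Insert 6 (step 3): P = [2, 6] / [8];  Q = [1, 2] / [3]
  Insert 7 (step 4): P = [2, 6, 7] / [8];  Q = [1, 2, 4] / [3]
  Insert 3 (step 5): P = [2, 3, 7] / [6] / [8];  Q = [1, 2, 4] / [3] / [5]
  Insert 4 (step 6): P = [2, 3, 4] / [6, 7] / [8];  Q = [1, 2, 4] / [3, 6] / [5]
  Insert 5 (step 7): P = [2, 3, 4, 5] / [6, 7] / [8];  Q = [1, 2, 4, 7] / [3, 6] / [5]
  Insert 1 (step 8): P = [1, 3, 4, 5] / [2, 7] / [6] / [8];  Q = [1, 2, 4, 7] / [3, 6] / [5] / [8]
Final shape: (4, 2, 1, 1).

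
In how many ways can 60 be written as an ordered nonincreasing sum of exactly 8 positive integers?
p(60, 8 parts) = 37638

Partitions of n into exactly k parts are in bijection with partitions of n − k into at most k parts (subtract 1 from each part). So p(60, exactly 8) = p(52, parts ≤ 8). Computing via the recurrence p(m, j) = p(m, j−1) + p(m−j, j) gives 37638.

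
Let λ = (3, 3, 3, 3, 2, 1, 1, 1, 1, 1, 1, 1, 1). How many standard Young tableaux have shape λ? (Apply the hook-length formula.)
# SYT of shape (3, 3, 3, 3, 2, 1, 1, 1, 1, 1, 1, 1, 1) = 9848916

Hook-length formula: f^λ = n! / Π hook(c), product over all cells c of the Young diagram. For λ = (3, 3, 3, 3, 2, 1, 1, 1, 1, 1, 1, 1, 1), n = 22 boxes. Hook lengths by row (left-to-right, top-to-bottom): [15, 6, 4]; [14, 5, 3]; [13, 4, 2]; [12, 3, 1]; [10, 1]; [8]; [7]; [6]; [5]; [4]; [3]; [2]; [1]. Product of hooks = 114124308480000. So f^λ = 22! / 114124308480000 = 1124000727777607680000 / 114124308480000 = 9848916.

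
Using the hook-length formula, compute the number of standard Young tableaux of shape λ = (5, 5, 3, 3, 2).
# SYT of shape (5, 5, 3, 3, 2) = 4594590

Hook-length formula: f^λ = n! / Π hook(c), product over all cells c of the Young diagram. For λ = (5, 5, 3, 3, 2), n = 18 boxes. Hook lengths by row (left-to-right, top-to-bottom): [9, 8, 6, 3, 2]; [8, 7, 5, 2, 1]; [5, 4, 2]; [4, 3, 1]; [2, 1]. Product of hooks = 1393459200. So f^λ = 18! / 1393459200 = 6402373705728000 / 1393459200 = 4594590.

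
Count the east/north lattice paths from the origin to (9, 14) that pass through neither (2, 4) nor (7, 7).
Number of paths = 432158

Inclusion–exclusion. Total paths: C(23, 9) = 817190. Through P₁: C(6, 2)·C(17, 7) = 291720. Through P₂: C(14, 7)·C(9, 2) = 123552. Since P₁ is strictly southwest of P₂, a monotone path through both must visit P₁ then P₂; paths through both = C(6, 2)·C(8, 5)·C(9, 2) = 30240. Avoid both = 817190 − 291720 − 123552 + 30240 = 432158.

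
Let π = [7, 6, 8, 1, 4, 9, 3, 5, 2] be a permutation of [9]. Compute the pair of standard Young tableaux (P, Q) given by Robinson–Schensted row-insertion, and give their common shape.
P = [1, 2, 5] / [3, 8, 9] / [4] / [6] / [7];  Q = [1, 3, 6] / [2, 5, 8] / [4] / [7] / [9];  common shape = (3, 3, 1, 1, 1)

Row-insert the values π_1, π_2, … into P one at a time, bumping the leftmost entry strictly greater than the inserted value down to the next row. The recording tableau Q records, in position (i, j), the step at which that cell was added to P.
  Insert 7 (step 1): P = [7];  Q = [1]
  Insert 6 (step 2): P = [6] / [7];  Q = [1] / [2]
  Insert 8 (step 3): P = [6, 8] / [7];  Q = [1, 3] / [2]
  Insert 1 (step 4): P = [1, 8] / [6] / [7];  Q = [1, 3] / [2] / [4]
  Insert 4 (step 5): P = [1, 4] / [6, 8] / [7];  Q = [1, 3] / [2, 5] / [4]
  Insert 9 (step 6): P = [1, 4, 9] / [6, 8] / [7];  Q = [1, 3, 6] / [2, 5] / [4]
  Insert 3 (step 7): P = [1, 3, 9] / [4, 8] / [6] / [7];  Q = [1, 3, 6] / [2, 5] / [4] / [7]
  Insert 5 (step 8): P = [1, 3, 5] / [4, 8, 9] / [6] / [7];  Q = [1, 3, 6] / [2, 5, 8] / [4] / [7]
  Insert 2 (step 9): P = [1, 2, 5] / [3, 8, 9] / [4] / [6] / [7];  Q = [1, 3, 6] / [2, 5, 8] / [4] / [7] / [9]
Final shape: (3, 3, 1, 1, 1).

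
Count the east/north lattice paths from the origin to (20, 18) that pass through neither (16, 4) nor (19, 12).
Number of paths = 32580927210

Inclusion–exclusion. Total paths: C(38, 20) = 33578000610. Through P₁: C(20, 16)·C(18, 4) = 14825700. Through P₂: C(31, 19)·C(7, 1) = 987843675. Since P₁ is strictly southwest of P₂, a monotone path through both must visit P₁ then P₂; paths through both = C(20, 16)·C(11, 3)·C(7, 1) = 5595975. Avoid both = 33578000610 − 14825700 − 987843675 + 5595975 = 32580927210.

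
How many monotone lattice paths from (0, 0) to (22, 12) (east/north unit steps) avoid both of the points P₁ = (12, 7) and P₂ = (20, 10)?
Number of paths = 266652906

Inclusion–exclusion. Total paths: C(34, 22) = 548354040. Through P₁: C(19, 12)·C(15, 10) = 151315164. Through P₂: C(30, 20)·C(4, 2) = 180270090. Since P₁ is strictly southwest of P₂, a monotone path through both must visit P₁ then P₂; paths through both = C(19, 12)·C(11, 8)·C(4, 2) = 49884120. Avoid both = 548354040 − 151315164 − 180270090 + 49884120 = 266652906.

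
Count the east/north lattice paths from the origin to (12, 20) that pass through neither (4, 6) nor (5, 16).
Number of paths = 152688270

Inclusion–exclusion. Total paths: C(32, 12) = 225792840. Through P₁: C(10, 4)·C(22, 8) = 67151700. Through P₂: C(21, 5)·C(11, 7) = 6715170. Since P₁ is strictly southwest of P₂, a monotone path through both must visit P₁ then P₂; paths through both = C(10, 4)·C(11, 1)·C(11, 7) = 762300. Avoid both = 225792840 − 67151700 − 6715170 + 762300 = 152688270.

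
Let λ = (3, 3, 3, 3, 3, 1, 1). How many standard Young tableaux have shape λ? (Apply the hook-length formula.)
# SYT of shape (3, 3, 3, 3, 3, 1, 1) = 136136

Hook-length formula: f^λ = n! / Π hook(c), product over all cells c of the Young diagram. For λ = (3, 3, 3, 3, 3, 1, 1), n = 17 boxes. Hook lengths by row (left-to-right, top-to-bottom): [9, 6, 5]; [8, 5, 4]; [7, 4, 3]; [6, 3, 2]; [5, 2, 1]; [2]; [1]. Product of hooks = 2612736000. So f^λ = 17! / 2612736000 = 355687428096000 / 2612736000 = 136136.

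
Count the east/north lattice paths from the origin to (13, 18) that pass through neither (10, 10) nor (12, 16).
Number of paths = 100022574

Inclusion–exclusion. Total paths: C(31, 13) = 206253075. Through P₁: C(20, 10)·C(11, 3) = 30484740. Through P₂: C(28, 12)·C(3, 1) = 91265265. Since P₁ is strictly southwest of P₂, a monotone path through both must visit P₁ then P₂; paths through both = C(20, 10)·C(8, 2)·C(3, 1) = 15519504. Avoid both = 206253075 − 30484740 − 91265265 + 15519504 = 100022574.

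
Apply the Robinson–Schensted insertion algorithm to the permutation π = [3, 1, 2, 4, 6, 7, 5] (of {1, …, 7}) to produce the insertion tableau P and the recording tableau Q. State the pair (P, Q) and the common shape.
P = [1, 2, 4, 5, 7] / [3, 6];  Q = [1, 3, 4, 5, 6] / [2, 7];  common shape = (5, 2)

Row-insert the values π_1, π_2, … into P one at a time, bumping the leftmost entry strictly greater than the inserted value down to the next row. The recording tableau Q records, in position (i, j), the step at which that cell was added to P.
  Insert 3 (step 1): P = [3];  Q = [1]
  Insert 1 (step 2): P = [1] / [3];  Q = [1] / [2]
  Insert 2 (step 3): P = [1, 2] / [3];  Q = [1, 3] / [2]
  Insert 4 (step 4): P = [1, 2, 4] / [3];  Q = [1, 3, 4] / [2]
  Insert 6 (step 5): P = [1, 2, 4, 6] / [3];  Q = [1, 3, 4, 5] / [2]
  Insert 7 (step 6): P = [1, 2, 4, 6, 7] / [3];  Q = [1, 3, 4, 5, 6] / [2]
  Insert 5 (step 7): P = [1, 2, 4, 5, 7] / [3, 6];  Q = [1, 3, 4, 5, 6] / [2, 7]
Final shape: (5, 2).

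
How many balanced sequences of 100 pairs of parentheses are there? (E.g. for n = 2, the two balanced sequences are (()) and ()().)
C_100 = 896519947090131496687170070074100632420837521538745909320

These balanced parentheses are counted by the Catalan number C_n = (1/(n + 1)) · C(2n, n). For n = 100: C_100 = (1/101) · C(200, 100) = 90548514656103281165404177077484163874504589675413336841320/101 = 896519947090131496687170070074100632420837521538745909320.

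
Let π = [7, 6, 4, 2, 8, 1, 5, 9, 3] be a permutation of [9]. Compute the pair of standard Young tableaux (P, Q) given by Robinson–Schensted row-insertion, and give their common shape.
P = [1, 3, 9] / [2, 5] / [4, 8] / [6] / [7];  Q = [1, 5, 8] / [2, 7] / [3, 9] / [4] / [6];  common shape = (3, 2, 2, 1, 1)

Row-insert the values π_1, π_2, … into P one at a time, bumping the leftmost entry strictly greater than the inserted value down to the next row. The recording tableau Q records, in position (i, j), the step at which that cell was added to P.
  Insert 7 (step 1): P = [7];  Q = [1]
  Insert 6 (step 2): P = [6] / [7];  Q = [1] / [2]
  Insert 4 (step 3): P = [4] / [6] / [7];  Q = [1] / [2] / [3]
  Insert 2 (step 4): P = [2] / [4] / [6] / [7];  Q = [1] / [2] / [3] / [4]
  Insert 8 (step 5): P = [2, 8] / [4] / [6] / [7];  Q = [1, 5] / [2] / [3] / [4]
  Insert 1 (step 6): P = [1, 8] / [2] / [4] / [6] / [7];  Q = [1, 5] / [2] / [3] / [4] / [6]
  Insert 5 (step 7): P = [1, 5] / [2, 8] / [4] / [6] / [7];  Q = [1, 5] / [2, 7] / [3] / [4] / [6]
  Insert 9 (step 8): P = [1, 5, 9] / [2, 8] / [4] / [6] / [7];  Q = [1, 5, 8] / [2, 7] / [3] / [4] / [6]
  Insert 3 (step 9): P = [1, 3, 9] / [2, 5] / [4, 8] / [6] / [7];  Q = [1, 5, 8] / [2, 7] / [3, 9] / [4] / [6]
Final shape: (3, 2, 2, 1, 1).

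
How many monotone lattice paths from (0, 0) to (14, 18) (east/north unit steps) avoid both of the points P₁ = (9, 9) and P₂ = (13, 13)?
Number of paths = 332115160

Inclusion–exclusion. Total paths: C(32, 14) = 471435600. Through P₁: C(18, 9)·C(14, 5) = 97337240. Through P₂: C(26, 13)·C(6, 1) = 62403600. Since P₁ is strictly southwest of P₂, a monotone path through both must visit P₁ then P₂; paths through both = C(18, 9)·C(8, 4)·C(6, 1) = 20420400. Avoid both = 471435600 − 97337240 − 62403600 + 20420400 = 332115160.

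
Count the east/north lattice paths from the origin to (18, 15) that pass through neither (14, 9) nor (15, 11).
Number of paths = 680937770

Inclusion–exclusion. Total paths: C(33, 18) = 1037158320. Through P₁: C(23, 14)·C(10, 4) = 171609900. Through P₂: C(26, 15)·C(7, 3) = 270415600. Since P₁ is strictly southwest of P₂, a monotone path through both must visit P₁ then P₂; paths through both = C(23, 14)·C(3, 1)·C(7, 3) = 85804950. Avoid both = 1037158320 − 171609900 − 270415600 + 85804950 = 680937770.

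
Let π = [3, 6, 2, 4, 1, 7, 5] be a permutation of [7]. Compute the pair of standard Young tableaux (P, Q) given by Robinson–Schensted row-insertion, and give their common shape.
P = [1, 4, 5] / [2, 6, 7] / [3];  Q = [1, 2, 6] / [3, 4, 7] / [5];  common shape = (3, 3, 1)

Row-insert the values π_1, π_2, … into P one at a time, bumping the leftmost entry strictly greater than the inserted value down to the next row. The recording tableau Q records, in position (i, j), the step at which that cell was added to P.
  Insert 3 (step 1): P = [3];  Q = [1]
  Insert 6 (step 2): P = [3, 6];  Q = [1, 2]
  Insert 2 (step 3): P = [2, 6] / [3];  Q = [1, 2] / [3]
  Insert 4 (step 4): P = [2, 4] / [3, 6];  Q = [1, 2] / [3, 4]
  Insert 1 (step 5): P = [1, 4] / [2, 6] / [3];  Q = [1, 2] / [3, 4] / [5]
  Insert 7 (step 6): P = [1, 4, 7] / [2, 6] / [3];  Q = [1, 2, 6] / [3, 4] / [5]
  Insert 5 (step 7): P = [1, 4, 5] / [2, 6, 7] / [3];  Q = [1, 2, 6] / [3, 4, 7] / [5]
Final shape: (3, 3, 1).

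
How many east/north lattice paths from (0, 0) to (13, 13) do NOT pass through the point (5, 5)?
Number of paths = 7157360

Total paths from (0, 0) to (13, 13): C(26, 13) = 10400600. Paths through (5, 5): (paths (0, 0) → (5, 5)) × (paths (5, 5) → (13, 13)) = C(10, 5) · C(16, 8) = 252 · 12870 = 3243240. Avoidance count = 10400600 − 3243240 = 7157360.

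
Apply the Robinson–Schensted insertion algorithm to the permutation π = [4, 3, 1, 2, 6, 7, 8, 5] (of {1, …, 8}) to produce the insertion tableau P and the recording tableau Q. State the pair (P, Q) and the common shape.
P = [1, 2, 5, 7, 8] / [3, 6] / [4];  Q = [1, 4, 5, 6, 7] / [2, 8] / [3];  common shape = (5, 2, 1)

Row-insert the values π_1, π_2, … into P one at a time, bumping the leftmost entry strictly greater than the inserted value down to the next row. The recording tableau Q records, in position (i, j), the step at which that cell was added to P.
  Insert 4 (step 1): P = [4];  Q = [1]
  Insert 3 (step 2): P = [3] / [4];  Q = [1] / [2]
  Insert 1 (step 3): P = [1] / [3] / [4];  Q = [1] / [2] / [3]
  Insert 2 (step 4): P = [1, 2] / [3] / [4];  Q = [1, 4] / [2] / [3]
  Insert 6 (step 5): P = [1, 2, 6] / [3] / [4];  Q = [1, 4, 5] / [2] / [3]
  Insert 7 (step 6): P = [1, 2, 6, 7] / [3] / [4];  Q = [1, 4, 5, 6] / [2] / [3]
  Insert 8 (step 7): P = [1, 2, 6, 7, 8] / [3] / [4];  Q = [1, 4, 5, 6, 7] / [2] / [3]
  Insert 5 (step 8): P = [1, 2, 5, 7, 8] / [3, 6] / [4];  Q = [1, 4, 5, 6, 7] / [2, 8] / [3]
Final shape: (5, 2, 1).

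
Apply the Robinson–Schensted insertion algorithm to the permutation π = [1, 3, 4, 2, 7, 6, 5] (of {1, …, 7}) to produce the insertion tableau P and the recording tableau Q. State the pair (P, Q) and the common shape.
P = [1, 2, 4, 5] / [3, 6] / [7];  Q = [1, 2, 3, 5] / [4, 6] / [7];  common shape = (4, 2, 1)

Row-insert the values π_1, π_2, … into P one at a time, bumping the leftmost entry strictly greater than the inserted value down to the next row. The recording tableau Q records, in position (i, j), the step at which that cell was added to P.
  Insert 1 (step 1): P = [1];  Q = [1]
  Insert 3 (step 2): P = [1, 3];  Q = [1, 2]
  Insert 4 (step 3): P = [1, 3, 4];  Q = [1, 2, 3]
  Insert 2 (step 4): P = [1, 2, 4] / [3];  Q = [1, 2, 3] / [4]
  Insert 7 (step 5): P = [1, 2, 4, 7] / [3];  Q = [1, 2, 3, 5] / [4]
  Insert 6 (step 6): P = [1, 2, 4, 6] / [3, 7];  Q = [1, 2, 3, 5] / [4, 6]
  Insert 5 (step 7): P = [1, 2, 4, 5] / [3, 6] / [7];  Q = [1, 2, 3, 5] / [4, 6] / [7]
Final shape: (4, 2, 1).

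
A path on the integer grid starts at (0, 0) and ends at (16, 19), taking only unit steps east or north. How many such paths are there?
Number of paths = 4059928950

A monotone lattice path from (0, 0) to (16, 19) consists of 16 east steps and 19 north steps in some order, so it is determined by which 16 of the 35 steps are east. The count is C(35, 16) = 4059928950.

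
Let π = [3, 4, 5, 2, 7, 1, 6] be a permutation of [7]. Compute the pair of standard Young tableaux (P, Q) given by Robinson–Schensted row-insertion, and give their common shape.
P = [1, 4, 5, 6] / [2, 7] / [3];  Q = [1, 2, 3, 5] / [4, 7] / [6];  common shape = (4, 2, 1)

Row-insert the values π_1, π_2, … into P one at a time, bumping the leftmost entry strictly greater than the inserted value down to the next row. The recording tableau Q records, in position (i, j), the step at which that cell was added to P.
  Insert 3 (step 1): P = [3];  Q = [1]
  Insert 4 (step 2): P = [3, 4];  Q = [1, 2]
  Insert 5 (step 3): P = [3, 4, 5];  Q = [1, 2, 3]
  Insert 2 (step 4): P = [2, 4, 5] / [3];  Q = [1, 2, 3] / [4]
  Insert 7 (step 5): P = [2, 4, 5, 7] / [3];  Q = [1, 2, 3, 5] / [4]
  Insert 1 (step 6): P = [1, 4, 5, 7] / [2] / [3];  Q = [1, 2, 3, 5] / [4] / [6]
  Insert 6 (step 7): P = [1, 4, 5, 6] / [2, 7] / [3];  Q = [1, 2, 3, 5] / [4, 7] / [6]
Final shape: (4, 2, 1).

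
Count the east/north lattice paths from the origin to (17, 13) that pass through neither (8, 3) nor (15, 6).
Number of paths = 103276776

Inclusion–exclusion. Total paths: C(30, 17) = 119759850. Through P₁: C(11, 8)·C(19, 9) = 15242370. Through P₂: C(21, 15)·C(9, 2) = 1953504. Since P₁ is strictly southwest of P₂, a monotone path through both must visit P₁ then P₂; paths through both = C(11, 8)·C(10, 7)·C(9, 2) = 712800. Avoid both = 119759850 − 15242370 − 1953504 + 712800 = 103276776.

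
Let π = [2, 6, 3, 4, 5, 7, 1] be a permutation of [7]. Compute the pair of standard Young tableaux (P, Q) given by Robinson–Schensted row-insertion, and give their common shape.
P = [1, 3, 4, 5, 7] / [2] / [6];  Q = [1, 2, 4, 5, 6] / [3] / [7];  common shape = (5, 1, 1)

Row-insert the values π_1, π_2, … into P one at a time, bumping the leftmost entry strictly greater than the inserted value down to the next row. The recording tableau Q records, in position (i, j), the step at which that cell was added to P.
  Insert 2 (step 1): P = [2];  Q = [1]
  Insert 6 (step 2): P = [2, 6];  Q = [1, 2]
  Insert 3 (step 3): P = [2, 3] / [6];  Q = [1, 2] / [3]
  Insert 4 (step 4): P = [2, 3, 4] / [6];  Q = [1, 2, 4] / [3]
  Insert 5 (step 5): P = [2, 3, 4, 5] / [6];  Q = [1, 2, 4, 5] / [3]
  Insert 7 (step 6): P = [2, 3, 4, 5, 7] / [6];  Q = [1, 2, 4, 5, 6] / [3]
  Insert 1 (step 7): P = [1, 3, 4, 5, 7] / [2] / [6];  Q = [1, 2, 4, 5, 6] / [3] / [7]
Final shape: (5, 1, 1).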